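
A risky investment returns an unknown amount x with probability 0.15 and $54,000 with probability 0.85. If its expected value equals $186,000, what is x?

x = $934,000

0.15·x + 0.85·54000 = 186000
0.15·x = 186000 − 45900 = 140100
x = 140100 / 0.15 = 934000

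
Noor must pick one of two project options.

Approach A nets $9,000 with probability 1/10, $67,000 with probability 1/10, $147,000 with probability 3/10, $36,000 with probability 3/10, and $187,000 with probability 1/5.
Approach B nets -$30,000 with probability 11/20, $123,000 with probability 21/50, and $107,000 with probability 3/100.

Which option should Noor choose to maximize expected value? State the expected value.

Approach A ($99,900)

Approach A = 1/10 × 9000 + 1/10 × 67000 + 3/10 × 147000 + 3/10 × 36000 + 1/5 × 187000 = 900 + 6700 + 44100 + 10800 + 37400 = 99900
Approach B = 11/20 × (-30000) + 21/50 × 123000 + 3/100 × 107000 = -16500 + 51660 + 3210 = 38370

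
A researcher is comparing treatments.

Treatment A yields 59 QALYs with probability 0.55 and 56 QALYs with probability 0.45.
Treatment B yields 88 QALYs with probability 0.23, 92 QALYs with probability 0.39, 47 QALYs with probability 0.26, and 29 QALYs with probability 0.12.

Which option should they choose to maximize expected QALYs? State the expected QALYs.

Treatment B (71.82 QALYs)

Treatment A = 0.55 × 59 + 0.45 × 56 = 32.45 + 25.2 = 57.65
Treatment B = 0.23 × 88 + 0.39 × 92 + 0.26 × 47 + 0.12 × 29 = 20.24 + 35.88 + 12.22 + 3.48 = 71.82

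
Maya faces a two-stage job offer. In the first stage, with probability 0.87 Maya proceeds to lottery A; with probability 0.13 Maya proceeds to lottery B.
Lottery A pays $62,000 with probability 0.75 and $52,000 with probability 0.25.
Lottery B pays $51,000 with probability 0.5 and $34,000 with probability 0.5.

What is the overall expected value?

EV(A) = 0.75 × 62000 + 0.25 × 52000 = 46500 + 13000 = 59500
EV(B) = 0.5 × 51000 + 0.5 × 34000 = 25500 + 17000 = 42500
Overall = 0.87 × 59500 + 0.13 × 42500 = 51765 + 5525 = 57290

$57,290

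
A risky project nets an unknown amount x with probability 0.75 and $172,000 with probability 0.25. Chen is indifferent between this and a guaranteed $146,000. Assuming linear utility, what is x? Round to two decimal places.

x = $137,333.33

0.75·x + 0.25·172000 = 146000
0.75·x = 146000 − 43000 = 103000
x = 103000 / 0.75 = 137333.3333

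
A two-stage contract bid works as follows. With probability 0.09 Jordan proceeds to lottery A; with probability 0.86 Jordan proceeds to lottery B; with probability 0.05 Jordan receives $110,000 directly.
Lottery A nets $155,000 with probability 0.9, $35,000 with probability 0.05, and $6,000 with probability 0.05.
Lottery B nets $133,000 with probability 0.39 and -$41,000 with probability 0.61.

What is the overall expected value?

$41,339.10

EV(A) = 0.9 × 155000 + 0.05 × 35000 + 0.05 × 6000 = 139500 + 1750 + 300 = 141550
EV(B) = 0.39 × 133000 + 0.61 × (-41000) = 51870 − 25010 = 26860
Branch C: 110000 (certain)
Overall = 0.09 × 141550 + 0.86 × 26860 + 0.05 × 110000 = 12739.5 + 23099.6 + 5500 = 41339.1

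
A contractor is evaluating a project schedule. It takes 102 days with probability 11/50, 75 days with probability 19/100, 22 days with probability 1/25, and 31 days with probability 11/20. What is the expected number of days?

EV = 11/50 × 102 + 19/100 × 75 + 1/25 × 22 + 11/20 × 31 = 22.44 + 14.25 + 0.88 + 17.05 = 54.62

54.62 days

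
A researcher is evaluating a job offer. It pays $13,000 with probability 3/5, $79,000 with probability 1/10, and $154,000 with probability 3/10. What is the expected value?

$61,900

EV = 3/5 × 13000 + 1/10 × 79000 + 3/10 × 154000 = 7800 + 7900 + 46200 = 61900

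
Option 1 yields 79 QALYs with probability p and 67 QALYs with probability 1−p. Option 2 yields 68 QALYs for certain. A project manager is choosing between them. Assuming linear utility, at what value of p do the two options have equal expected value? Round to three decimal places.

p·79 + (1−p)·67 = 68
12p + 67 = 68
p = (68 − 67) / 12

p = 0.083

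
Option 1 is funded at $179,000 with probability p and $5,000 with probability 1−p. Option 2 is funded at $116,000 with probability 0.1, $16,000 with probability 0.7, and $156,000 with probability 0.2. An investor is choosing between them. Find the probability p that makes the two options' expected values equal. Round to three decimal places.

EV(Option 2) = 0.1 × 116000 + 0.7 × 16000 + 0.2 × 156000 = 11600 + 11200 + 31200 = 54000
p·179000 + (1−p)·5000 = 54000
174000p + 5000 = 54000
p = (54000 − 5000) / 174000

p = 0.282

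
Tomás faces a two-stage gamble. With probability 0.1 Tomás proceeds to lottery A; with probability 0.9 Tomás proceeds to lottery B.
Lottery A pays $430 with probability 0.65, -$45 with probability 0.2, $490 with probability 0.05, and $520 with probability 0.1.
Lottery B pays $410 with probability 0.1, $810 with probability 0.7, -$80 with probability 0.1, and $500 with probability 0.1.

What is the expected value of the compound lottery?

EV(A) = 0.65 × 430 + 0.2 × (-45) + 0.05 × 490 + 0.1 × 520 = 279.5 − 9 + 24.5 + 52 = 347
EV(B) = 0.1 × 410 + 0.7 × 810 + 0.1 × (-80) + 0.1 × 500 = 41 + 567 − 8 + 50 = 650
Overall = 0.1 × 347 + 0.9 × 650 = 34.7 + 585 = 619.7

$619.70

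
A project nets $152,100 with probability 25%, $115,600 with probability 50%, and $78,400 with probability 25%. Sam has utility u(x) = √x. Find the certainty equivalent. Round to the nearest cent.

$113,906.25

E[u] = 0.25·√152100 + 0.5·√115600 + 0.25·√78400 = 0.25·390 + 0.5·340 + 0.25·280 = 337.5
CE = (337.5)² = 113906.25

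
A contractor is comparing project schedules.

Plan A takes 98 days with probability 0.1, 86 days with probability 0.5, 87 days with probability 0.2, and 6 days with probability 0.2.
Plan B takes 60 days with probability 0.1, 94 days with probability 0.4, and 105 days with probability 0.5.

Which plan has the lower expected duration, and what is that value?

Plan A = 0.1 × 98 + 0.5 × 86 + 0.2 × 87 + 0.2 × 6 = 9.8 + 43 + 17.4 + 1.2 = 71.4
Plan B = 0.1 × 60 + 0.4 × 94 + 0.5 × 105 = 6 + 37.6 + 52.5 = 96.1

Plan A (71.4 days)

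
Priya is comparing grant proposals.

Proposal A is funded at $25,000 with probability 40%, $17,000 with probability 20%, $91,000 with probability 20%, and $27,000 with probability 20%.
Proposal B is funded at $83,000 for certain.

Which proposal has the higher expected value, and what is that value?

Proposal B ($83,000)

Proposal A = 0.4 × 25000 + 0.2 × 17000 + 0.2 × 91000 + 0.2 × 27000 = 10000 + 3400 + 18200 + 5400 = 37000
Proposal B: 83000 (certain)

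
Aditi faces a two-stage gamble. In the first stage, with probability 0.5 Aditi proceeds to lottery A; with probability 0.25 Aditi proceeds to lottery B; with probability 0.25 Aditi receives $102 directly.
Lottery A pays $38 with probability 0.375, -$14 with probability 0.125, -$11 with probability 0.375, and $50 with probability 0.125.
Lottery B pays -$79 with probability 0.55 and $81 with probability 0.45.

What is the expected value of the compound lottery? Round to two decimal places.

EV(A) = 0.375 × 38 + 0.125 × (-14) + 0.375 × (-11) + 0.125 × 50 = 14.25 − 1.75 − 4.125 + 6.25 = 14.625
EV(B) = 0.55 × (-79) + 0.45 × 81 = -43.45 + 36.45 = -7
Branch C: 102 (certain)
Overall = 0.5 × 14.625 + 0.25 × (-7) + 0.25 × 102 = 7.3125 − 1.75 + 25.5 = 31.0625

$31.06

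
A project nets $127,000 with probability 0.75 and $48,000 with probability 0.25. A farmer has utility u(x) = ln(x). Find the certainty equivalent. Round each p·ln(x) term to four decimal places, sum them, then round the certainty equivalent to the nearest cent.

$99,578.34

E[u] = 0.75·ln(127000) + 0.25·ln(48000) = 8.8140 + 2.6947 = 11.5087
CE = e^11.5087 ≈ 99578.34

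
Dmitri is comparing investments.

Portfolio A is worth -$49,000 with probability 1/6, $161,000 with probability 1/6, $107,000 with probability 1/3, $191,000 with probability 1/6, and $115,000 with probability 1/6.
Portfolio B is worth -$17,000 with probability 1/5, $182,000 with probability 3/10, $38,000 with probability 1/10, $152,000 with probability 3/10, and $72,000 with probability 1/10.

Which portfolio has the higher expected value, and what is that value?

Portfolio A = 1/6 × (-49000) + 1/6 × 161000 + 1/3 × 107000 + 1/6 × 191000 + 1/6 × 115000 = -8166.6667 + 26833.3333 + 35666.6667 + 31833.3333 + 19166.6667 = 105333.3333
Portfolio B = 1/5 × (-17000) + 3/10 × 182000 + 1/10 × 38000 + 3/10 × 152000 + 1/10 × 72000 = -3400 + 54600 + 3800 + 45600 + 7200 = 107800

Portfolio B ($107,800)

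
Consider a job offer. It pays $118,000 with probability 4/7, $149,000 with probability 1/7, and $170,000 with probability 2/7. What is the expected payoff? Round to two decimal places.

$137,285.71

EV = 4/7 × 118000 + 1/7 × 149000 + 2/7 × 170000 = 67428.5714 + 21285.7143 + 48571.4286 = 137285.7143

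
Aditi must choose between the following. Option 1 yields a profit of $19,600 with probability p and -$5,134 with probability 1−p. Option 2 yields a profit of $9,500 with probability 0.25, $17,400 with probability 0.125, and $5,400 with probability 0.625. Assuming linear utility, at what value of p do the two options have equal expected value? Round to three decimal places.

p = 0.528

EV(Option 2) = 0.25 × 9500 + 0.125 × 17400 + 0.625 × 5400 = 2375 + 2175 + 3375 = 7925
p·19600 + (1−p)·(-5134) = 7925
24734p − 5134 = 7925
p = (7925 + 5134) / 24734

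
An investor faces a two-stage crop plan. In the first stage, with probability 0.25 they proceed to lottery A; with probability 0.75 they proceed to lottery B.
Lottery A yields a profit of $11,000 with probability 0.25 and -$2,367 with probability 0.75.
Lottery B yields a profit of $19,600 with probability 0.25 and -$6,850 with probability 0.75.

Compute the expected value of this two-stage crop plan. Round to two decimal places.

$65.56

EV(A) = 0.25 × 11000 + 0.75 × (-2367) = 2750 − 1775.25 = 974.75
EV(B) = 0.25 × 19600 + 0.75 × (-6850) = 4900 − 5137.5 = -237.5
Overall = 0.25 × 974.75 + 0.75 × (-237.5) = 243.6875 − 178.125 = 65.5625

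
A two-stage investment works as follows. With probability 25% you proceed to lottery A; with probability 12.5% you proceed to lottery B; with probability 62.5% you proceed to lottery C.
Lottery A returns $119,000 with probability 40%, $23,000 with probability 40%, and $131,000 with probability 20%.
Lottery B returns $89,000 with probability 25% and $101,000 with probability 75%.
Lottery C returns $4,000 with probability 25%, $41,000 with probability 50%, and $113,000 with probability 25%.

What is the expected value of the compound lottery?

$64,093.75

EV(A) = 0.4 × 119000 + 0.4 × 23000 + 0.2 × 131000 = 47600 + 9200 + 26200 = 83000
EV(B) = 0.25 × 89000 + 0.75 × 101000 = 22250 + 75750 = 98000
EV(C) = 0.25 × 4000 + 0.5 × 41000 + 0.25 × 113000 = 1000 + 20500 + 28250 = 49750
Overall = 0.25 × 83000 + 0.125 × 98000 + 0.625 × 49750 = 20750 + 12250 + 31093.75 = 64093.75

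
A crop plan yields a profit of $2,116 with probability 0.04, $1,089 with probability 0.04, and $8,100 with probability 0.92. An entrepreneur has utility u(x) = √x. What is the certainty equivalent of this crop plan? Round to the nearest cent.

$7,389.12

E[u] = 0.04·√2116 + 0.04·√1089 + 0.92·√8100 = 0.04·46 + 0.04·33 + 0.92·90 = 85.96
CE = (85.96)² = 7389.1216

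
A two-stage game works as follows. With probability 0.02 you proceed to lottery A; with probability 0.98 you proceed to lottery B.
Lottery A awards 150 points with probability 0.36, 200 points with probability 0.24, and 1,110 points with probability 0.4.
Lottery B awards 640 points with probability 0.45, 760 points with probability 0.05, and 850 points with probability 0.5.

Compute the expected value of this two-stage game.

746.9 points

EV(A) = 0.36 × 150 + 0.24 × 200 + 0.4 × 1110 = 54 + 48 + 444 = 546
EV(B) = 0.45 × 640 + 0.05 × 760 + 0.5 × 850 = 288 + 38 + 425 = 751
Overall = 0.02 × 546 + 0.98 × 751 = 10.92 + 735.98 = 746.9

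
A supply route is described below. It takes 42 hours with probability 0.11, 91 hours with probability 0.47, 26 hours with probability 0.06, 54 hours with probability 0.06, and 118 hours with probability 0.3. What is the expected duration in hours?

87.59 hours

EV = 0.11 × 42 + 0.47 × 91 + 0.06 × 26 + 0.06 × 54 + 0.3 × 118 = 4.62 + 42.77 + 1.56 + 3.24 + 35.4 = 87.59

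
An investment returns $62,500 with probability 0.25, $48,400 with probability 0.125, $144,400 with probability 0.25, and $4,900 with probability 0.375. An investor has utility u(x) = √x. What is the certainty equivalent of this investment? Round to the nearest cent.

E[u] = 0.25·√62500 + 0.125·√48400 + 0.25·√144400 + 0.375·√4900 = 0.25·250 + 0.125·220 + 0.25·380 + 0.375·70 = 211.25
CE = (211.25)² = 44626.5625

$44,626.56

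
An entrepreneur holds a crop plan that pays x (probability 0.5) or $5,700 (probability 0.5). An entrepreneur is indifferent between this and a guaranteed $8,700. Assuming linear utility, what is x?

0.5·x + 0.5·5700 = 8700
0.5·x = 8700 − 2850 = 5850
x = 5850 / 0.5 = 11700

x = $11,700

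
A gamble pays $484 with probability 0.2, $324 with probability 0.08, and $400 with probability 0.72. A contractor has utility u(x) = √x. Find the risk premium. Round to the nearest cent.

E[u] = 0.2·√484 + 0.08·√324 + 0.72·√400 = 0.2·22 + 0.08·18 + 0.72·20 = 20.24
CE = (20.24)² = 409.6576
Risk premium = EV − CE = 410.72 − 409.6576 = 1.0624

$1.06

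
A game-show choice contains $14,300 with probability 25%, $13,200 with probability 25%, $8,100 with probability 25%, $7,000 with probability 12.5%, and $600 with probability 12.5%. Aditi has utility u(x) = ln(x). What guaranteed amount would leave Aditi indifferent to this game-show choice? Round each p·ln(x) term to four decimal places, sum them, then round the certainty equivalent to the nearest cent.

$7,481.59

E[u] = 0.25·ln(14300) + 0.25·ln(13200) + 0.25·ln(8100) + 0.125·ln(7000) + 0.125·ln(600) = 2.3920 + 2.3720 + 2.2499 + 1.1067 + 0.7996 = 8.9202
CE = e^8.9202 ≈ 7481.59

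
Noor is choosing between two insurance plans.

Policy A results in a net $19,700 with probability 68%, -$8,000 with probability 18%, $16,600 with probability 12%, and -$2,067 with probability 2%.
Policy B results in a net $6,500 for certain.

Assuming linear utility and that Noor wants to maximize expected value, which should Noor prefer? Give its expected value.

Policy A ($13,906.66)

Policy A = 0.68 × 19700 + 0.18 × (-8000) + 0.12 × 16600 + 0.02 × (-2067) = 13396 − 1440 + 1992 − 41.34 = 13906.66
Policy B: 6500 (certain)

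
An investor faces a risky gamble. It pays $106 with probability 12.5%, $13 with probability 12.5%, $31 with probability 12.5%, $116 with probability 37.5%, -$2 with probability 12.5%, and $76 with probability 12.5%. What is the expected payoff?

EV = 0.125 × 106 + 0.125 × 13 + 0.125 × 31 + 0.375 × 116 + 0.125 × (-2) + 0.125 × 76 = 13.25 + 1.625 + 3.875 + 43.5 − 0.25 + 9.5 = 71.5

$71.50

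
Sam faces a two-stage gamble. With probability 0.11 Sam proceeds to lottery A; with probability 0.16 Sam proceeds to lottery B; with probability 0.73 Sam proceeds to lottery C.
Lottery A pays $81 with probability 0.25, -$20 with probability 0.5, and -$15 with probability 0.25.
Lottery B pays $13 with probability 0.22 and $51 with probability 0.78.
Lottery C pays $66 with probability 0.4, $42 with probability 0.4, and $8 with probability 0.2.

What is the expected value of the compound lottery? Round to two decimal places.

EV(A) = 0.25 × 81 + 0.5 × (-20) + 0.25 × (-15) = 20.25 − 10 − 3.75 = 6.5
EV(B) = 0.22 × 13 + 0.78 × 51 = 2.86 + 39.78 = 42.64
EV(C) = 0.4 × 66 + 0.4 × 42 + 0.2 × 8 = 26.4 + 16.8 + 1.6 = 44.8
Overall = 0.11 × 6.5 + 0.16 × 42.64 + 0.73 × 44.8 = 0.715 + 6.8224 + 32.704 = 40.2414

$40.24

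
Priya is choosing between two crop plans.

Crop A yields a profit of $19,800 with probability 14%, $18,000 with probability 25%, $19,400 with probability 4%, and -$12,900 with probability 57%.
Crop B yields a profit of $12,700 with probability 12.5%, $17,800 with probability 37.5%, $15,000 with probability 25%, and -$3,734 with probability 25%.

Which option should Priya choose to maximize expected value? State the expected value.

Crop B ($11,079)

Crop A = 0.14 × 19800 + 0.25 × 18000 + 0.04 × 19400 + 0.57 × (-12900) = 2772 + 4500 + 776 − 7353 = 695
Crop B = 0.125 × 12700 + 0.375 × 17800 + 0.25 × 15000 + 0.25 × (-3734) = 1587.5 + 6675 + 3750 − 933.5 = 11079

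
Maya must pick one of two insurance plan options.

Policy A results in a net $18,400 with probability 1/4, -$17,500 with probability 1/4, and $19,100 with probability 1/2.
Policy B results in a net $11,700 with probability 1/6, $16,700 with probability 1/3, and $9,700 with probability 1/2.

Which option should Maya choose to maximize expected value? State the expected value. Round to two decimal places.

Policy A = 1/4 × 18400 + 1/4 × (-17500) + 1/2 × 19100 = 4600 − 4375 + 9550 = 9775
Policy B = 1/6 × 11700 + 1/3 × 16700 + 1/2 × 9700 = 1950 + 5566.6667 + 4850 = 12366.6667

Policy B ($12,366.67)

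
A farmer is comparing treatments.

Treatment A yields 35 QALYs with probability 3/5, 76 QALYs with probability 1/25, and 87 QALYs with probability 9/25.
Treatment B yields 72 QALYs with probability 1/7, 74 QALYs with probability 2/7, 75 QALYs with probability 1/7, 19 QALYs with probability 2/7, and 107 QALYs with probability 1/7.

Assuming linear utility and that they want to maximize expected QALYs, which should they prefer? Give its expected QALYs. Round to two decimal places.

Treatment B (62.86 QALYs)

Treatment A = 3/5 × 35 + 1/25 × 76 + 9/25 × 87 = 21 + 3.04 + 31.32 = 55.36
Treatment B = 1/7 × 72 + 2/7 × 74 + 1/7 × 75 + 2/7 × 19 + 1/7 × 107 = 10.2857 + 21.1429 + 10.7143 + 5.4286 + 15.2857 = 62.8571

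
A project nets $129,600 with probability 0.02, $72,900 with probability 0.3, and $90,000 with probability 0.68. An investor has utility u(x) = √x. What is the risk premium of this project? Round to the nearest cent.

$281.16

E[u] = 0.02·√129600 + 0.3·√72900 + 0.68·√90000 = 0.02·360 + 0.3·270 + 0.68·300 = 292.2
CE = (292.2)² = 85380.84
Risk premium = EV − CE = 85662 − 85380.84 = 281.16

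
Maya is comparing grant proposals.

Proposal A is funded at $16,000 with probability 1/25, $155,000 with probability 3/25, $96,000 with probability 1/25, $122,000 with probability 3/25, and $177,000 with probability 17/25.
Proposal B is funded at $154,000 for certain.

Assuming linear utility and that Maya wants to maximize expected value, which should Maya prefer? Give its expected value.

Proposal A = 1/25 × 16000 + 3/25 × 155000 + 1/25 × 96000 + 3/25 × 122000 + 17/25 × 177000 = 640 + 18600 + 3840 + 14640 + 120360 = 158080
Proposal B: 154000 (certain)

Proposal A ($158,080)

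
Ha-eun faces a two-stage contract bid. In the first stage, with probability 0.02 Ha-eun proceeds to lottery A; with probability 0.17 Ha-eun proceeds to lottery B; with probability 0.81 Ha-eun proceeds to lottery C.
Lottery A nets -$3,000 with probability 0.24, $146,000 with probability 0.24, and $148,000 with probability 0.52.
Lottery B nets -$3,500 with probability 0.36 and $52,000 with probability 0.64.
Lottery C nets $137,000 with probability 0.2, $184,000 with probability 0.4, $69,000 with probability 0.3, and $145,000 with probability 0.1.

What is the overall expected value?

EV(A) = 0.24 × (-3000) + 0.24 × 146000 + 0.52 × 148000 = -720 + 35040 + 76960 = 111280
EV(B) = 0.36 × (-3500) + 0.64 × 52000 = -1260 + 33280 = 32020
EV(C) = 0.2 × 137000 + 0.4 × 184000 + 0.3 × 69000 + 0.1 × 145000 = 27400 + 73600 + 20700 + 14500 = 136200
Overall = 0.02 × 111280 + 0.17 × 32020 + 0.81 × 136200 = 2225.6 + 5443.4 + 110322 = 117991

$117,991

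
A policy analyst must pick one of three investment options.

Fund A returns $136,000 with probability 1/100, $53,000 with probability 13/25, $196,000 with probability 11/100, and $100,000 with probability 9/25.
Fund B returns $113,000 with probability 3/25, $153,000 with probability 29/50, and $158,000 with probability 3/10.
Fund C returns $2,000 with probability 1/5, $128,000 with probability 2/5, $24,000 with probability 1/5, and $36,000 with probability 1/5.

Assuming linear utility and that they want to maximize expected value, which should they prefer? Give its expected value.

Fund A = 1/100 × 136000 + 13/25 × 53000 + 11/100 × 196000 + 9/25 × 100000 = 1360 + 27560 + 21560 + 36000 = 86480
Fund B = 3/25 × 113000 + 29/50 × 153000 + 3/10 × 158000 = 13560 + 88740 + 47400 = 149700
Fund C = 1/5 × 2000 + 2/5 × 128000 + 1/5 × 24000 + 1/5 × 36000 = 400 + 51200 + 4800 + 7200 = 63600

Fund B ($149,700)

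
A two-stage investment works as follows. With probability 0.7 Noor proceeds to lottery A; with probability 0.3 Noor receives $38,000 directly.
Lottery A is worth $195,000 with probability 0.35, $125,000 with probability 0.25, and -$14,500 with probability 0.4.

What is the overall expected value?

EV(A) = 0.35 × 195000 + 0.25 × 125000 + 0.4 × (-14500) = 68250 + 31250 − 5800 = 93700
Branch B: 38000 (certain)
Overall = 0.7 × 93700 + 0.3 × 38000 = 65590 + 11400 = 76990

$76,990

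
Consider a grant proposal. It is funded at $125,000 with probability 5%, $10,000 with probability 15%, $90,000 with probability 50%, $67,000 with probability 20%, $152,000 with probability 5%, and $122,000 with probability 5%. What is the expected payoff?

$79,850

EV = 0.05 × 125000 + 0.15 × 10000 + 0.5 × 90000 + 0.2 × 67000 + 0.05 × 152000 + 0.05 × 122000 = 6250 + 1500 + 45000 + 13400 + 7600 + 6100 = 79850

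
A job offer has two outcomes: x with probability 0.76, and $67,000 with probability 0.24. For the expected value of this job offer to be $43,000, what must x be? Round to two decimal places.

0.76·x + 0.24·67000 = 43000
0.76·x = 43000 − 16080 = 26920
x = 26920 / 0.76 = 35421.0526

x = $35,421.05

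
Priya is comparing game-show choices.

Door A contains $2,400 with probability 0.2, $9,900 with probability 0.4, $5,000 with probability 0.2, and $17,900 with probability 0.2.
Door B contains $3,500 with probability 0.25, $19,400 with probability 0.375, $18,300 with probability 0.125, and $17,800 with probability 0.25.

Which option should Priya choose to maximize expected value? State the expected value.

Door A = 0.2 × 2400 + 0.4 × 9900 + 0.2 × 5000 + 0.2 × 17900 = 480 + 3960 + 1000 + 3580 = 9020
Door B = 0.25 × 3500 + 0.375 × 19400 + 0.125 × 18300 + 0.25 × 17800 = 875 + 7275 + 2287.5 + 4450 = 14887.5

Door B ($14,887.50)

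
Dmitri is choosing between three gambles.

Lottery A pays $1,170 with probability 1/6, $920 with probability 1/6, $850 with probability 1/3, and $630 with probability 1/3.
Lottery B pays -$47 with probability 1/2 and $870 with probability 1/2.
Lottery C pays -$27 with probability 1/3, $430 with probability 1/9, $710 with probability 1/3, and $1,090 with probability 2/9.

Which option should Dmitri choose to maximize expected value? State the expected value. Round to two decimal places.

Lottery A ($841.67)

Lottery A = 1/6 × 1170 + 1/6 × 920 + 1/3 × 850 + 1/3 × 630 = 195 + 153.3333 + 283.3333 + 210 = 841.6667
Lottery B = 1/2 × (-47) + 1/2 × 870 = -23.5 + 435 = 411.5
Lottery C = 1/3 × (-27) + 1/9 × 430 + 1/3 × 710 + 2/9 × 1090 = -9 + 47.7778 + 236.6667 + 242.2222 = 517.6667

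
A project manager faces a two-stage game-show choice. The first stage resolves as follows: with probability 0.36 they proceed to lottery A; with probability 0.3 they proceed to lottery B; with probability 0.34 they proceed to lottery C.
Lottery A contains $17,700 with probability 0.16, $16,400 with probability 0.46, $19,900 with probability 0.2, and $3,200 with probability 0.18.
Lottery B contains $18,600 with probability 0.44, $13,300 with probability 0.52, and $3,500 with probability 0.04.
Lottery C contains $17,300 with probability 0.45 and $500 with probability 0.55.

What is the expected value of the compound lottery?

EV(A) = 0.16 × 17700 + 0.46 × 16400 + 0.2 × 19900 + 0.18 × 3200 = 2832 + 7544 + 3980 + 576 = 14932
EV(B) = 0.44 × 18600 + 0.52 × 13300 + 0.04 × 3500 = 8184 + 6916 + 140 = 15240
EV(C) = 0.45 × 17300 + 0.55 × 500 = 7785 + 275 = 8060
Overall = 0.36 × 14932 + 0.3 × 15240 + 0.34 × 8060 = 5375.52 + 4572 + 2740.4 = 12687.92

$12,687.92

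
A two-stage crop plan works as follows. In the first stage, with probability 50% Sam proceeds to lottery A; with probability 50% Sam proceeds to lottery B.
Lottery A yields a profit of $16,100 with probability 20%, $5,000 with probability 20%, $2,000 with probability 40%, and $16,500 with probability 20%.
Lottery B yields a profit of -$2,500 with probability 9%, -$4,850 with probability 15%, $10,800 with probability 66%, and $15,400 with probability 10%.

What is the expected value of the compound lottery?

$8,017.75

EV(A) = 0.2 × 16100 + 0.2 × 5000 + 0.4 × 2000 + 0.2 × 16500 = 3220 + 1000 + 800 + 3300 = 8320
EV(B) = 0.09 × (-2500) + 0.15 × (-4850) + 0.66 × 10800 + 0.1 × 15400 = -225 − 727.5 + 7128 + 1540 = 7715.5
Overall = 0.5 × 8320 + 0.5 × 7715.5 = 4160 + 3857.75 = 8017.75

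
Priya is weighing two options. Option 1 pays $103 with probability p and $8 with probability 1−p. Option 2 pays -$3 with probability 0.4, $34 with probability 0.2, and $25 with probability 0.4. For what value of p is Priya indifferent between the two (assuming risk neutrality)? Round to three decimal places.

EV(Option 2) = 0.4 × (-3) + 0.2 × 34 + 0.4 × 25 = -1.2 + 6.8 + 10 = 15.6
p·103 + (1−p)·8 = 15.6
95p + 8 = 15.6
p = (15.6 − 8) / 95

p = 0.080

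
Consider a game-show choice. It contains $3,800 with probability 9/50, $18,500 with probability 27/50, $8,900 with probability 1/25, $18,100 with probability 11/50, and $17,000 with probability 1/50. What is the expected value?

EV = 9/50 × 3800 + 27/50 × 18500 + 1/25 × 8900 + 11/50 × 18100 + 1/50 × 17000 = 684 + 9990 + 356 + 3982 + 340 = 15352

$15,352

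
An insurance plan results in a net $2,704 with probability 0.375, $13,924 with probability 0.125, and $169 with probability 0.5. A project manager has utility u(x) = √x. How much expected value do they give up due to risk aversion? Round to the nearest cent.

$1,178.44

E[u] = 0.375·√2704 + 0.125·√13924 + 0.5·√169 = 0.375·52 + 0.125·118 + 0.5·13 = 40.75
CE = (40.75)² = 1660.5625
Risk premium = EV − CE = 2839 − 1660.5625 = 1178.4375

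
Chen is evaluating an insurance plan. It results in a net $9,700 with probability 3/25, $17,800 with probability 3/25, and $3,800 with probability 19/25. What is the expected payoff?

EV = 3/25 × 9700 + 3/25 × 17800 + 19/25 × 3800 = 1164 + 2136 + 2888 = 6188

$6,188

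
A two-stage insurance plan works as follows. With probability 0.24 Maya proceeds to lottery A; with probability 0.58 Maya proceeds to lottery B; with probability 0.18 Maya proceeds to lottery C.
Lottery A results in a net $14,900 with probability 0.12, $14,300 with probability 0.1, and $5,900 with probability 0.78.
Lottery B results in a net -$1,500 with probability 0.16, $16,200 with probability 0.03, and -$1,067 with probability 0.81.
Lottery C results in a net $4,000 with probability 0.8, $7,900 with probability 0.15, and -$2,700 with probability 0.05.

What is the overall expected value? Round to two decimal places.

EV(A) = 0.12 × 14900 + 0.1 × 14300 + 0.78 × 5900 = 1788 + 1430 + 4602 = 7820
EV(B) = 0.16 × (-1500) + 0.03 × 16200 + 0.81 × (-1067) = -240 + 486 − 864.27 = -618.27
EV(C) = 0.8 × 4000 + 0.15 × 7900 + 0.05 × (-2700) = 3200 + 1185 − 135 = 4250
Overall = 0.24 × 7820 + 0.58 × (-618.27) + 0.18 × 4250 = 1876.8 − 358.5966 + 765 = 2283.2034

$2,283.20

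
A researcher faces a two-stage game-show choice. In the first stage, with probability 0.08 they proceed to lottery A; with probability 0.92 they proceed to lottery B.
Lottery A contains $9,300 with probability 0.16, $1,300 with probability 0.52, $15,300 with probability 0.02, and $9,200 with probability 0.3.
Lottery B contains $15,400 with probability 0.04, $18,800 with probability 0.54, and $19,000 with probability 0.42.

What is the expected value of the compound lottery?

EV(A) = 0.16 × 9300 + 0.52 × 1300 + 0.02 × 15300 + 0.3 × 9200 = 1488 + 676 + 306 + 2760 = 5230
EV(B) = 0.04 × 15400 + 0.54 × 18800 + 0.42 × 19000 = 616 + 10152 + 7980 = 18748
Overall = 0.08 × 5230 + 0.92 × 18748 = 418.4 + 17248.16 = 17666.56

$17,666.56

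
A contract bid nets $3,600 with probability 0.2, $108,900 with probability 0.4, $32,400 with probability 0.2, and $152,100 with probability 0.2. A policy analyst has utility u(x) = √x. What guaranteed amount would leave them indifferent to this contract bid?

$66,564

E[u] = 0.2·√3600 + 0.4·√108900 + 0.2·√32400 + 0.2·√152100 = 0.2·60 + 0.4·330 + 0.2·180 + 0.2·390 = 258
CE = (258)² = 66564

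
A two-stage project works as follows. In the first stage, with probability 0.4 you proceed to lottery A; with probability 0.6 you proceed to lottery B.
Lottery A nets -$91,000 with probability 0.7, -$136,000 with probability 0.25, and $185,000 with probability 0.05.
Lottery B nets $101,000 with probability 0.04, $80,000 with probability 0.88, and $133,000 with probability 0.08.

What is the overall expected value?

$15,668

EV(A) = 0.7 × (-91000) + 0.25 × (-136000) + 0.05 × 185000 = -63700 − 34000 + 9250 = -88450
EV(B) = 0.04 × 101000 + 0.88 × 80000 + 0.08 × 133000 = 4040 + 70400 + 10640 = 85080
Overall = 0.4 × (-88450) + 0.6 × 85080 = -35380 + 51048 = 15668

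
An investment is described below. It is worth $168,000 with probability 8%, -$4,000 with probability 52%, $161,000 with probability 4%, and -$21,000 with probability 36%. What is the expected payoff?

EV = 0.08 × 168000 + 0.52 × (-4000) + 0.04 × 161000 + 0.36 × (-21000) = 13440 − 2080 + 6440 − 7560 = 10240

$10,240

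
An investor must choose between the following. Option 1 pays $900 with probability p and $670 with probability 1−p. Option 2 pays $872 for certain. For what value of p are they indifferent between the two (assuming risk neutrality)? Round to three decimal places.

p = 0.878

p·900 + (1−p)·670 = 872
230p + 670 = 872
p = (872 − 670) / 230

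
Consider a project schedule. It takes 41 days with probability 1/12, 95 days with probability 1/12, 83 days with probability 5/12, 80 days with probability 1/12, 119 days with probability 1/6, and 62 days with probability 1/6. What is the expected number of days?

EV = 1/12 × 41 + 1/12 × 95 + 5/12 × 83 + 1/12 × 80 + 1/6 × 119 + 1/6 × 62 = 3.4167 + 7.9167 + 34.5833 + 6.6667 + 19.8333 + 10.3333 = 82.75

82.75 days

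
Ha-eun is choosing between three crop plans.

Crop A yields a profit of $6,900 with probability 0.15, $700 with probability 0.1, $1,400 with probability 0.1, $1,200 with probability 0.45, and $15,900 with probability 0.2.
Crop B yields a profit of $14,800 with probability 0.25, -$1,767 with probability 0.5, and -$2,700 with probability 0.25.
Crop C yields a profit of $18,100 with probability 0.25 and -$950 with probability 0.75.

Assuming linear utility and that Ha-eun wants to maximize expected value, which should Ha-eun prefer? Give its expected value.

Crop A = 0.15 × 6900 + 0.1 × 700 + 0.1 × 1400 + 0.45 × 1200 + 0.2 × 15900 = 1035 + 70 + 140 + 540 + 3180 = 4965
Crop B = 0.25 × 14800 + 0.5 × (-1767) + 0.25 × (-2700) = 3700 − 883.5 − 675 = 2141.5
Crop C = 0.25 × 18100 + 0.75 × (-950) = 4525 − 712.5 = 3812.5

Crop A ($4,965)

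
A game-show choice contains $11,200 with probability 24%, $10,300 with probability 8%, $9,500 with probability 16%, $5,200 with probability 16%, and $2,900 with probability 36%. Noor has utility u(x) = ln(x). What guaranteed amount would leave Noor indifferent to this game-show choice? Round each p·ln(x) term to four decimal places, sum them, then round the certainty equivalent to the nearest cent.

$5,892.29

E[u] = 0.24·ln(11200) + 0.08·ln(10300) + 0.16·ln(9500) + 0.16·ln(5200) + 0.36·ln(2900) = 2.2377 + 0.7392 + 1.4654 + 1.3690 + 2.8701 = 8.6814
CE = e^8.6814 ≈ 5892.29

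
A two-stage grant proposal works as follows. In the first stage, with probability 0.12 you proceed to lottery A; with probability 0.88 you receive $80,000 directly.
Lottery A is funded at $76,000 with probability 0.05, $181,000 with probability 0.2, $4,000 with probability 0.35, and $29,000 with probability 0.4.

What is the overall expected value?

$76,760

EV(A) = 0.05 × 76000 + 0.2 × 181000 + 0.35 × 4000 + 0.4 × 29000 = 3800 + 36200 + 1400 + 11600 = 53000
Branch B: 80000 (certain)
Overall = 0.12 × 53000 + 0.88 × 80000 = 6360 + 70400 = 76760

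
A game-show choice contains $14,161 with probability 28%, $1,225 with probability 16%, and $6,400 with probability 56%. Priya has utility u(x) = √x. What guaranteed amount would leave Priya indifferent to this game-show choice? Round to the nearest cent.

E[u] = 0.28·√14161 + 0.16·√1225 + 0.56·√6400 = 0.28·119 + 0.16·35 + 0.56·80 = 83.72
CE = (83.72)² = 7009.0384

$7,009.04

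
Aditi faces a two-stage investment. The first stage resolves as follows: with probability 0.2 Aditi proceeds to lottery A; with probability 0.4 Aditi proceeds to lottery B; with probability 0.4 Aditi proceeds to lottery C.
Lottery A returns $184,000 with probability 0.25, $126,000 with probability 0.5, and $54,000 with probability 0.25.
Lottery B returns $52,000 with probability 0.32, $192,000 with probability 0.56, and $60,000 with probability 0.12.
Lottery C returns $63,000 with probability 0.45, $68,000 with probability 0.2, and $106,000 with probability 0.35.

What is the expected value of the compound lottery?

$108,664

EV(A) = 0.25 × 184000 + 0.5 × 126000 + 0.25 × 54000 = 46000 + 63000 + 13500 = 122500
EV(B) = 0.32 × 52000 + 0.56 × 192000 + 0.12 × 60000 = 16640 + 107520 + 7200 = 131360
EV(C) = 0.45 × 63000 + 0.2 × 68000 + 0.35 × 106000 = 28350 + 13600 + 37100 = 79050
Overall = 0.2 × 122500 + 0.4 × 131360 + 0.4 × 79050 = 24500 + 52544 + 31620 = 108664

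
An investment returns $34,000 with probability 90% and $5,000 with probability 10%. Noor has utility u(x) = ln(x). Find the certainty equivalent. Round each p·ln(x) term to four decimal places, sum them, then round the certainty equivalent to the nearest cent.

$28,068.41

E[u] = 0.9·ln(34000) + 0.1·ln(5000) = 9.3907 + 0.8517 = 10.2424
CE = e^10.2424 ≈ 28068.41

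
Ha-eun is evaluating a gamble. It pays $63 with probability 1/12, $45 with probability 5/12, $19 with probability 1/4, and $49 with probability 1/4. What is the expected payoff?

$41

EV = 1/12 × 63 + 5/12 × 45 + 1/4 × 19 + 1/4 × 49 = 5.25 + 18.75 + 4.75 + 12.25 = 41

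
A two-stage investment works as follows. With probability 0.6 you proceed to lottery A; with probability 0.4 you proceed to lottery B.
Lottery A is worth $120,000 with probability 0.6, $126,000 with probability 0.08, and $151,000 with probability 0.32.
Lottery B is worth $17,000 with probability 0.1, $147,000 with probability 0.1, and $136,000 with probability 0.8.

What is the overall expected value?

EV(A) = 0.6 × 120000 + 0.08 × 126000 + 0.32 × 151000 = 72000 + 10080 + 48320 = 130400
EV(B) = 0.1 × 17000 + 0.1 × 147000 + 0.8 × 136000 = 1700 + 14700 + 108800 = 125200
Overall = 0.6 × 130400 + 0.4 × 125200 = 78240 + 50080 = 128320

$128,320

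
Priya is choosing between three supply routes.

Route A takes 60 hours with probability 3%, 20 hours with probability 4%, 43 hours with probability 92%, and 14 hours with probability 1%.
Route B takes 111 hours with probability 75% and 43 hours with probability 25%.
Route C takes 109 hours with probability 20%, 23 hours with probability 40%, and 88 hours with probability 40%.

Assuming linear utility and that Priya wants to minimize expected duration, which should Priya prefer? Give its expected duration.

Route A (42.3 hours)

Route A = 0.03 × 60 + 0.04 × 20 + 0.92 × 43 + 0.01 × 14 = 1.8 + 0.8 + 39.56 + 0.14 = 42.3
Route B = 0.75 × 111 + 0.25 × 43 = 83.25 + 10.75 = 94
Route C = 0.2 × 109 + 0.4 × 23 + 0.4 × 88 = 21.8 + 9.2 + 35.2 = 66.2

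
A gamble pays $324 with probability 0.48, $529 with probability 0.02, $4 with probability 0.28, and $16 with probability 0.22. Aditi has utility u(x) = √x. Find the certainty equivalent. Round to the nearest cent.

E[u] = 0.48·√324 + 0.02·√529 + 0.28·√4 + 0.22·√16 = 0.48·18 + 0.02·23 + 0.28·2 + 0.22·4 = 10.54
CE = (10.54)² = 111.0916

$111.09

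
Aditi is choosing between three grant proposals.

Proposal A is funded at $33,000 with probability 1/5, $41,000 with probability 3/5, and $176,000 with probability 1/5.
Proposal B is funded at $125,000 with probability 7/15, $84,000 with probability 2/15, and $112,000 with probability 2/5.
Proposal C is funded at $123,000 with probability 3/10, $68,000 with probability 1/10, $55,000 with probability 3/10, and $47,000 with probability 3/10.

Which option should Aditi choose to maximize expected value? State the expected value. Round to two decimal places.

Proposal A = 1/5 × 33000 + 3/5 × 41000 + 1/5 × 176000 = 6600 + 24600 + 35200 = 66400
Proposal B = 7/15 × 125000 + 2/15 × 84000 + 2/5 × 112000 = 58333.3333 + 11200 + 44800 = 114333.3333
Proposal C = 3/10 × 123000 + 1/10 × 68000 + 3/10 × 55000 + 3/10 × 47000 = 36900 + 6800 + 16500 + 14100 = 74300

Proposal B ($114,333.33)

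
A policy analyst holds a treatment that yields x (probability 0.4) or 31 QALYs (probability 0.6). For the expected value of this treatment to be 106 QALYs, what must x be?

x = 218.5 QALYs

0.4·x + 0.6·31 = 106
0.4·x = 106 − 18.6 = 87.4
x = 87.4 / 0.4 = 218.5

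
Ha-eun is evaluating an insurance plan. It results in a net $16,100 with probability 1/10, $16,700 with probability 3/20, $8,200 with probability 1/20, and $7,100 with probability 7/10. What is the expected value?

$9,495

EV = 1/10 × 16100 + 3/20 × 16700 + 1/20 × 8200 + 7/10 × 7100 = 1610 + 2505 + 410 + 4970 = 9495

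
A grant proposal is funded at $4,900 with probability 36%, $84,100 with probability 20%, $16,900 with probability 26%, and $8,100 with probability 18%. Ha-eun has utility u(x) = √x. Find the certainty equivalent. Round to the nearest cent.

E[u] = 0.36·√4900 + 0.2·√84100 + 0.26·√16900 + 0.18·√8100 = 0.36·70 + 0.2·290 + 0.26·130 + 0.18·90 = 133.2
CE = (133.2)² = 17742.24

$17,742.24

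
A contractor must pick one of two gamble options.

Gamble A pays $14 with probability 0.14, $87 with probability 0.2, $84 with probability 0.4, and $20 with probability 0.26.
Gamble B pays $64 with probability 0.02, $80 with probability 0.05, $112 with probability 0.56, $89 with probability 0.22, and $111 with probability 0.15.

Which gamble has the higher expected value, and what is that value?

Gamble A = 0.14 × 14 + 0.2 × 87 + 0.4 × 84 + 0.26 × 20 = 1.96 + 17.4 + 33.6 + 5.2 = 58.16
Gamble B = 0.02 × 64 + 0.05 × 80 + 0.56 × 112 + 0.22 × 89 + 0.15 × 111 = 1.28 + 4 + 62.72 + 19.58 + 16.65 = 104.23

Gamble B ($104.23)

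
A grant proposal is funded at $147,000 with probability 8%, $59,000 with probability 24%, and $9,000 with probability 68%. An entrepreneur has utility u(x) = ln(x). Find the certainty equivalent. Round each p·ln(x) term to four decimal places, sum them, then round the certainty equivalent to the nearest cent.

$17,673.12

E[u] = 0.08·ln(147000) + 0.24·ln(59000) + 0.68·ln(9000) = 0.9519 + 2.6365 + 6.1914 = 9.7798
CE = e^9.7798 ≈ 17673.12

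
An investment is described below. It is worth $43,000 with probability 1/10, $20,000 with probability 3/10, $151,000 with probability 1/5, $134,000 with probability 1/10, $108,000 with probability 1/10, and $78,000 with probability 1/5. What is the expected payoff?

EV = 1/10 × 43000 + 3/10 × 20000 + 1/5 × 151000 + 1/10 × 134000 + 1/10 × 108000 + 1/5 × 78000 = 4300 + 6000 + 30200 + 13400 + 10800 + 15600 = 80300

$80,300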